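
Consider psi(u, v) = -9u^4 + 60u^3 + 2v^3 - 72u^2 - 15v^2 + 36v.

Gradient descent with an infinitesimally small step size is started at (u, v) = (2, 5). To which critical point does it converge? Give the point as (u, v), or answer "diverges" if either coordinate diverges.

(1, 3)

psi is separable, so gradient descent decouples: u follows -∂psi/∂u, v follows -∂psi/∂v.
∂psi/∂u = -36u(u - 4)(u - 1); at u=2 this is 144, so u decreases.
∂psi/∂v = 6(v - 3)(v - 2); at v=5 this is 36, so v decreases.
u converges to its nearest critical value 1 (a local min of the u-part); v converges to 3. The iterate converges to (1, 3).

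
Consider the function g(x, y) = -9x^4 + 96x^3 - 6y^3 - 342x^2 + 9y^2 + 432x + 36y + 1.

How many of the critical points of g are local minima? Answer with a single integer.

g separates as a function of x plus a function of y, so ∇g=0 decouples.
∂g/∂x = -36(x - 4)(x - 3)(x - 1) = 0 at x ∈ {1, 3, 4}; ∂g/∂y = -18(y - 2)(y + 1) = 0 at y ∈ {-1, 2}.
The Hessian is diagonal: diag(g_xx, g_yy). Second derivatives: g_xx(1)=-216, g_xx(3)=72, g_xx(4)=-108; g_yy(-1)=54, g_yy(2)=-54.
Local minima occur where both diagonal entries positive: (3, -1). Count: 1.

1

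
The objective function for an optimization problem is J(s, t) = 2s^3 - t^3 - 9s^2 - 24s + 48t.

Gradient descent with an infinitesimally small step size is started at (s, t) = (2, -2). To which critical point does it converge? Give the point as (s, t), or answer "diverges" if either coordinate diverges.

(4, -4)

J is separable, so gradient descent decouples: s follows -∂J/∂s, t follows -∂J/∂t.
∂J/∂s = 6(s - 4)(s + 1); at s=2 this is -36, so s increases.
∂J/∂t = -3(t - 4)(t + 4); at t=-2 this is 36, so t decreases.
s converges to its nearest critical value 4 (a local min of the s-part); t converges to -4. The iterate converges to (4, -4).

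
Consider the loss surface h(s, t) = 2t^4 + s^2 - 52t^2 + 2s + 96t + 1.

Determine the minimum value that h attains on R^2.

h(s,t) separates as P(s) + Q(t) + 1, so its minimum is min P + min Q + 1.
P'(s) = 2s + 2 vanishes at s ∈ {-1}; Q'(t) = 8(t - 3)(t - 1)(t + 4) vanishes at t ∈ {-4, 1, 3}.
Local minima of P (where P''>0): P(-1)=-1. Local minima of Q: Q(-4)=-704, Q(3)=-18.
So the global minimum of h is P(-1) + Q(-4) + 1 = -1 − 704 + 1 = -704, attained at (-1, -4).

-704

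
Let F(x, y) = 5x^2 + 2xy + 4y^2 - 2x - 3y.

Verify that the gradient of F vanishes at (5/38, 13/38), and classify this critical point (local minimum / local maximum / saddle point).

local minimum

∇F = (10x + 2y - 2, 2x + 8y - 3); substituting (5/38, 13/38) gives ∇F = (0, 0), so (5/38, 13/38) is indeed a critical point.
The Hessian of F is constant: H = [[10, 2], [2, 8]].
det(H) = 10·8 − 2² = 76.
det(H) > 0 and tr(H) = 18 > 0, so H is positive definite and the point is a local minimum.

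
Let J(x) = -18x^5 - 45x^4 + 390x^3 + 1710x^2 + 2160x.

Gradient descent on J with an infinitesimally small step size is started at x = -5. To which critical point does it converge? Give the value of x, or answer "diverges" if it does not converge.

J'(x) = -90(x - 4)(x + 1)(x + 2)(x + 3), so J'(-5) = -19440.
Gradient descent moves in the -J' direction, i.e. x is increasing.
The nearest critical point in that direction is x = -3, where J'' = 1260 > 0 (a local minimum). The iterate converges there.

-3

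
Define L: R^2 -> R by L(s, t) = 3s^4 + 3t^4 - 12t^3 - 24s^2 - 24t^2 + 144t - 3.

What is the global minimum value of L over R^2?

L(s,t) separates as P(s) + Q(t) − 3, so its minimum is min P + min Q − 3.
P'(s) = 12s(s - 2)(s + 2) vanishes at s ∈ {-2, 0, 2}; Q'(t) = 12(t - 3)(t - 2)(t + 2) vanishes at t ∈ {-2, 2, 3}.
Local minima of P (where P''>0): P(-2)=-48, P(2)=-48. Local minima of Q: Q(-2)=-240, Q(3)=135.
So the global minimum of L is P(-2) + Q(-2) − 3 = -48 − 240 − 3 = -291, attained at (-2, -2).

-291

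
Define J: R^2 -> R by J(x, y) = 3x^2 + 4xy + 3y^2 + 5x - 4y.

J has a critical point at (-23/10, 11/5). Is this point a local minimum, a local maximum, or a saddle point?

local minimum

The Hessian of J is constant: H = [[6, 4], [4, 6]].
det(H) = 6·6 − 4² = 20.
det(H) > 0 and tr(H) = 12 > 0, so H is positive definite and the point is a local minimum.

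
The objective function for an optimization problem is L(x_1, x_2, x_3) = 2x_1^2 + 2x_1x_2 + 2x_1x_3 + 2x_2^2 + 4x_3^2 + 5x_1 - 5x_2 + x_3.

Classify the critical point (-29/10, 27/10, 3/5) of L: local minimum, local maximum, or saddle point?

The Hessian is constant: H = [[4, 2, 2], [2, 4, 0], [2, 0, 8]].
Leading principal minors: Δ₁ = 4, Δ₂ = 12, Δ₃ = 80.
All leading minors are positive, so H is positive definite: a local minimum.

local minimum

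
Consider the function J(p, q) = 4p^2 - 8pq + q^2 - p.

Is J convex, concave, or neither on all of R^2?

J is quadratic, so its Hessian is the constant matrix H = [[8, -8], [-8, 2]].
det(H) = -48, tr(H) = 10.
det(H) < 0, so H is indefinite: neither convex nor concave.

neither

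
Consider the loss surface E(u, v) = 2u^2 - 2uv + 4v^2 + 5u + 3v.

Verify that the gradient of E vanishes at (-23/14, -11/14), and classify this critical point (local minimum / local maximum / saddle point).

∇E = (4u - 2v + 5, -2u + 8v + 3); substituting (-23/14, -11/14) gives ∇E = (0, 0), so (-23/14, -11/14) is indeed a critical point.
The Hessian of E is constant: H = [[4, -2], [-2, 8]].
det(H) = 4·8 − (-2)² = 28.
det(H) > 0 and tr(H) = 12 > 0, so H is positive definite and the point is a local minimum.

local minimum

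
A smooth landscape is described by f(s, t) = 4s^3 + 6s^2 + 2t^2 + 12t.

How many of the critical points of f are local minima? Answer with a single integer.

f separates as a function of s plus a function of t, so ∇f=0 decouples.
∂f/∂s = 12s(s + 1) = 0 at s ∈ {-1, 0}; ∂f/∂t = 4(t + 3) = 0 at t ∈ {-3}.
The Hessian is diagonal: diag(f_ss, f_tt). Second derivatives: f_ss(-1)=-12, f_ss(0)=12; f_tt(-3)=4.
Local minima occur where both diagonal entries positive: (0, -3). Count: 1.

1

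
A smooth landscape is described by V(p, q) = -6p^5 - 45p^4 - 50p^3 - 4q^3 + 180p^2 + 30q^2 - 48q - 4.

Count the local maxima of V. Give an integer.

V separates as a function of p plus a function of q, so ∇V=0 decouples.
∂V/∂p = -30p(p - 1)(p + 3)(p + 4) = 0 at p ∈ {-4, -3, 0, 1}; ∂V/∂q = -12(q - 4)(q - 1) = 0 at q ∈ {1, 4}.
The Hessian is diagonal: diag(V_pp, V_qq). Second derivatives: V_pp(-4)=600, V_pp(-3)=-360, V_pp(0)=360, V_pp(1)=-600; V_qq(1)=36, V_qq(4)=-36.
Local maxima occur where both diagonal entries negative: (-3, 4), (1, 4). Count: 2.

2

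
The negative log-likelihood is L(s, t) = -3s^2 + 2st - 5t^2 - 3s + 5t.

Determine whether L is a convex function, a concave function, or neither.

concave

L is quadratic, so its Hessian is the constant matrix H = [[-6, 2], [2, -10]].
det(H) = 56, tr(H) = -16.
det(H) > 0 and tr(H) < 0, so H is negative definite everywhere: concave.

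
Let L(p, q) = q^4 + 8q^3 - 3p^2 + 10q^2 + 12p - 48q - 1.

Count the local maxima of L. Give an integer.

L separates as a function of p plus a function of q, so ∇L=0 decouples.
∂L/∂p = -6(p - 2) = 0 at p ∈ {2}; ∂L/∂q = 4(q - 1)(q + 3)(q + 4) = 0 at q ∈ {-4, -3, 1}.
The Hessian is diagonal: diag(L_pp, L_qq). Second derivatives: L_pp(2)=-6; L_qq(-4)=20, L_qq(-3)=-16, L_qq(1)=80.
Local maxima occur where both diagonal entries negative: (2, -3). Count: 1.

1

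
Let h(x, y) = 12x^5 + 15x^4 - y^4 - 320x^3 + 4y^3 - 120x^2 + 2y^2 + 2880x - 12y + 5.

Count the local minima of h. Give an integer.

2

h separates as a function of x plus a function of y, so ∇h=0 decouples.
∂h/∂x = 60(x - 3)(x - 2)(x + 2)(x + 4) = 0 at x ∈ {-4, -2, 2, 3}; ∂h/∂y = -4(y - 3)(y - 1)(y + 1) = 0 at y ∈ {-1, 1, 3}.
The Hessian is diagonal: diag(h_xx, h_yy). Second derivatives: h_xx(-4)=-5040, h_xx(-2)=2400, h_xx(2)=-1440, h_xx(3)=2100; h_yy(-1)=-32, h_yy(1)=16, h_yy(3)=-32.
Local minima occur where both diagonal entries positive: (-2, 1), (3, 1). Count: 2.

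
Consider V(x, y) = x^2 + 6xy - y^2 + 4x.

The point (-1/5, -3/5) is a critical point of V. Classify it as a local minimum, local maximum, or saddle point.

The Hessian of V is constant: H = [[2, 6], [6, -2]].
det(H) = 2·(-2) − 6² = -40.
Since det(H) < 0, H is indefinite and the critical point is a saddle point.

saddle point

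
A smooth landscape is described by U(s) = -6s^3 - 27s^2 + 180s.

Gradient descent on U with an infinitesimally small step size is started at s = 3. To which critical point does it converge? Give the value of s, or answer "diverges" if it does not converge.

diverges

U'(s) = -18(s - 2)(s + 5), so U'(3) = -144.
Gradient descent moves in the -U' direction, i.e. s is increasing.
There is no critical point above s=3, and U' keeps the same sign, so the iterate runs off to +∞.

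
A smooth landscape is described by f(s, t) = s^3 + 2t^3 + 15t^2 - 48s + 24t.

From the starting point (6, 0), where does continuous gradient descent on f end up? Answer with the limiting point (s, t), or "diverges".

(4, -1)

f is separable, so gradient descent decouples: s follows -∂f/∂s, t follows -∂f/∂t.
∂f/∂s = 3(s - 4)(s + 4); at s=6 this is 60, so s decreases.
∂f/∂t = 6(t + 1)(t + 4); at t=0 this is 24, so t decreases.
s converges to its nearest critical value 4 (a local min of the s-part); t converges to -1. The iterate converges to (4, -1).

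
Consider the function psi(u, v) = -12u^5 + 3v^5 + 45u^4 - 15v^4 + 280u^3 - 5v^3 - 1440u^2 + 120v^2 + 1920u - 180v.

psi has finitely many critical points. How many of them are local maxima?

psi separates as a function of u plus a function of v, so ∇psi=0 decouples.
∂psi/∂u = -60(u - 4)(u - 2)(u - 1)(u + 4) = 0 at u ∈ {-4, 1, 2, 4}; ∂psi/∂v = 15(v - 3)(v - 2)(v - 1)(v + 2) = 0 at v ∈ {-2, 1, 2, 3}.
The Hessian is diagonal: diag(psi_uu, psi_vv). Second derivatives: psi_uu(-4)=14400, psi_uu(1)=-900, psi_uu(2)=720, psi_uu(4)=-2880; psi_vv(-2)=-900, psi_vv(1)=90, psi_vv(2)=-60, psi_vv(3)=150.
Local maxima occur where both diagonal entries negative: (1, -2), (1, 2), (4, -2), (4, 2). Count: 4.

4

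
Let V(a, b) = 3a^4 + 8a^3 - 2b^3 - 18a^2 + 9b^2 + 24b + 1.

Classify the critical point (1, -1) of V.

The mixed partial ∂²V/∂a∂b is 0, so the Hessian at any point is diag(V_aa, V_bb) = diag(12(3a^2 + 4a - 3), 6(-2b + 3)).
At (1, -1): H = diag(48, 30).
Both eigenvalues are positive, so H is positive definite: a local minimum.

local minimum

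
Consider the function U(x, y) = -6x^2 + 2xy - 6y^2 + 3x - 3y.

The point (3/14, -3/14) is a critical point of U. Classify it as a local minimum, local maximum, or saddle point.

The Hessian of U is constant: H = [[-12, 2], [2, -12]].
det(H) = (-12)·(-12) − 2² = 140.
det(H) > 0 and tr(H) = -24 < 0, so H is negative definite and the point is a local maximum.

local maximum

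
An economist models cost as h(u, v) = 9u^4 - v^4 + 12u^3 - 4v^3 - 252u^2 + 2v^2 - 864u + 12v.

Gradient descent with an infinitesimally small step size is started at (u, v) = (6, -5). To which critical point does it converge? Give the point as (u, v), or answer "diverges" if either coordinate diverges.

diverges

h is separable, so gradient descent decouples: u follows -∂h/∂u, v follows -∂h/∂v.
∂h/∂u = 36(u - 4)(u + 2)(u + 3); at u=6 this is 5184, so u decreases.
∂h/∂v = -4(v - 1)(v + 1)(v + 3); at v=-5 this is 192, so v decreases.
The v-coordinate has no critical point in that direction and runs off to infinity.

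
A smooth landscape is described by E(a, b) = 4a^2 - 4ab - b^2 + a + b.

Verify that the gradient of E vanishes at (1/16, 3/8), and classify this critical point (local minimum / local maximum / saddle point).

saddle point

∇E = (8a - 4b + 1, -4a - 2b + 1); substituting (1/16, 3/8) gives ∇E = (0, 0), so (1/16, 3/8) is indeed a critical point.
The Hessian of E is constant: H = [[8, -4], [-4, -2]].
det(H) = 8·(-2) − (-4)² = -32.
Since det(H) < 0, H is indefinite and the critical point is a saddle point.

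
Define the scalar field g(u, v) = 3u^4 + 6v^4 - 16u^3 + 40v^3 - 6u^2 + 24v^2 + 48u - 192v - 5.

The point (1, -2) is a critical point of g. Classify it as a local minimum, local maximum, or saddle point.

local maximum

The mixed partial ∂²g/∂u∂v is 0, so the Hessian at any point is diag(g_uu, g_vv) = diag(12(3u^2 - 8u - 1), 24(3v^2 + 10v + 2)).
At (1, -2): H = diag(-72, -144).
Both eigenvalues are negative, so H is negative definite: a local maximum.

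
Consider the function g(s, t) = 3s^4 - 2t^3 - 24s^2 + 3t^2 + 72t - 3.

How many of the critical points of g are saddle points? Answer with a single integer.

3

g separates as a function of s plus a function of t, so ∇g=0 decouples.
∂g/∂s = 12s(s - 2)(s + 2) = 0 at s ∈ {-2, 0, 2}; ∂g/∂t = -6(t - 4)(t + 3) = 0 at t ∈ {-3, 4}.
The Hessian is diagonal: diag(g_ss, g_tt). Second derivatives: g_ss(-2)=96, g_ss(0)=-48, g_ss(2)=96; g_tt(-3)=42, g_tt(4)=-42.
Saddle points occur where the two diagonal entries have opposite signs: (-2, 4), (0, -3), (2, 4). Count: 3.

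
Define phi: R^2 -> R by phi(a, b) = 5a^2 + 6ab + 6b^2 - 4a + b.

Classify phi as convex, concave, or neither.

convex

phi is quadratic, so its Hessian is the constant matrix H = [[10, 6], [6, 12]].
det(H) = 84, tr(H) = 22.
det(H) > 0 and tr(H) > 0, so H is positive definite everywhere: convex.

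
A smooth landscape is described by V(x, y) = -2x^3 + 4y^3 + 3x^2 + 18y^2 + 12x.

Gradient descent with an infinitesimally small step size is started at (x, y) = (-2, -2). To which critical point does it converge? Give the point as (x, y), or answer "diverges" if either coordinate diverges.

V is separable, so gradient descent decouples: x follows -∂V/∂x, y follows -∂V/∂y.
∂V/∂x = -6(x - 2)(x + 1); at x=-2 this is -24, so x increases.
∂V/∂y = 12y(y + 3); at y=-2 this is -24, so y increases.
x converges to its nearest critical value -1 (a local min of the x-part); y converges to 0. The iterate converges to (-1, 0).

(-1, 0)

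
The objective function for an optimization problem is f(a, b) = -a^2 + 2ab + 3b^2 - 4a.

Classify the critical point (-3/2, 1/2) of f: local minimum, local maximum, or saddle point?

The Hessian of f is constant: H = [[-2, 2], [2, 6]].
det(H) = (-2)·6 − 2² = -16.
Since det(H) < 0, H is indefinite and the critical point is a saddle point.

saddle point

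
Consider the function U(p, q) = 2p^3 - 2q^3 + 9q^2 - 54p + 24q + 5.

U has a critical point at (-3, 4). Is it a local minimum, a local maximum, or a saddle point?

The mixed partial ∂²U/∂p∂q is 0, so the Hessian at any point is diag(U_pp, U_qq) = diag(12p, 6(-2q + 3)).
At (-3, 4): H = diag(-36, -30).
Both eigenvalues are negative, so H is negative definite: a local maximum.

local maximum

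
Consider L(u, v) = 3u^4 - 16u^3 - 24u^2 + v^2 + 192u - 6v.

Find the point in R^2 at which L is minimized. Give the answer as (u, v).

(-2, 3)

L(u,v) separates as P(u) + Q(v), so its minimum is min P + min Q.
P'(u) = 12(u - 4)(u - 2)(u + 2) vanishes at u ∈ {-2, 2, 4}; Q'(v) = 2v - 6 vanishes at v ∈ {3}.
Local minima of P (where P''>0): P(-2)=-304, P(4)=128. Local minima of Q: Q(3)=-9.
So the global minimum of L is P(-2) + Q(3) = -304 − 9 = -313, attained at (-2, 3).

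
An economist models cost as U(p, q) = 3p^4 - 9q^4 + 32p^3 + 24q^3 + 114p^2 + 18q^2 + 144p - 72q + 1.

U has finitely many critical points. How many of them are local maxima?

2

U separates as a function of p plus a function of q, so ∇U=0 decouples.
∂U/∂p = 12(p + 1)(p + 3)(p + 4) = 0 at p ∈ {-4, -3, -1}; ∂U/∂q = -36(q - 2)(q - 1)(q + 1) = 0 at q ∈ {-1, 1, 2}.
The Hessian is diagonal: diag(U_pp, U_qq). Second derivatives: U_pp(-4)=36, U_pp(-3)=-24, U_pp(-1)=72; U_qq(-1)=-216, U_qq(1)=72, U_qq(2)=-108.
Local maxima occur where both diagonal entries negative: (-3, -1), (-3, 2). Count: 2.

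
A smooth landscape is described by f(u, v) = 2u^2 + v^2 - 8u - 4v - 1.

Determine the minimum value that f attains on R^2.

-13

f(u,v) separates as P(u) + Q(v) − 1, so its minimum is min P + min Q − 1.
P'(u) = 4u - 8 vanishes at u ∈ {2}; Q'(v) = 2v - 4 vanishes at v ∈ {2}.
Local minima of P (where P''>0): P(2)=-8. Local minima of Q: Q(2)=-4.
So the global minimum of f is P(2) + Q(2) − 1 = -8 − 4 − 1 = -13, attained at (2, 2).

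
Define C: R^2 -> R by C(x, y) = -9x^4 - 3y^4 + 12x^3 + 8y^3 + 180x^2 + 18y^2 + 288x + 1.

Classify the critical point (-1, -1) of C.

saddle point

The mixed partial ∂²C/∂x∂y is 0, so the Hessian at any point is diag(C_xx, C_yy) = diag(36(-3x^2 + 2x + 10), 12(-3y^2 + 4y + 3)).
At (-1, -1): H = diag(180, -48).
The eigenvalues have opposite signs, so H is indefinite: a saddle point.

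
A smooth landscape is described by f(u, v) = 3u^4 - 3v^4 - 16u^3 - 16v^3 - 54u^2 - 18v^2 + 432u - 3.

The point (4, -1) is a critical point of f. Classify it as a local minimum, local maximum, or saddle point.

The mixed partial ∂²f/∂u∂v is 0, so the Hessian at any point is diag(f_uu, f_vv) = diag(12(3u^2 - 8u - 9), -12(3v^2 + 8v + 3)).
At (4, -1): H = diag(84, 24).
Both eigenvalues are positive, so H is positive definite: a local minimum.

local minimum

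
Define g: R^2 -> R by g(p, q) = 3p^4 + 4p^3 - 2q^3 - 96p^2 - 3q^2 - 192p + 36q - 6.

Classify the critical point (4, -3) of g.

local minimum

The mixed partial ∂²g/∂p∂q is 0, so the Hessian at any point is diag(g_pp, g_qq) = diag(12(3p^2 + 2p - 16), -6(2q + 1)).
At (4, -3): H = diag(480, 30).
Both eigenvalues are positive, so H is positive definite: a local minimum.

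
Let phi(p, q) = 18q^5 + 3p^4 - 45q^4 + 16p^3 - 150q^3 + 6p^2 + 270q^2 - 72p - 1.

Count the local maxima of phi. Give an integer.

phi separates as a function of p plus a function of q, so ∇phi=0 decouples.
∂phi/∂p = 12(p - 1)(p + 2)(p + 3) = 0 at p ∈ {-3, -2, 1}; ∂phi/∂q = 90q(q - 3)(q - 1)(q + 2) = 0 at q ∈ {-2, 0, 1, 3}.
The Hessian is diagonal: diag(phi_pp, phi_qq). Second derivatives: phi_pp(-3)=48, phi_pp(-2)=-36, phi_pp(1)=144; phi_qq(-2)=-2700, phi_qq(0)=540, phi_qq(1)=-540, phi_qq(3)=2700.
Local maxima occur where both diagonal entries negative: (-2, -2), (-2, 1). Count: 2.

2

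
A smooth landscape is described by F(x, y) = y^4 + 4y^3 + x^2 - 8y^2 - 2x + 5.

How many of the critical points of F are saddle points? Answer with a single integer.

F separates as a function of x plus a function of y, so ∇F=0 decouples.
∂F/∂x = 2(x - 1) = 0 at x ∈ {1}; ∂F/∂y = 4y(y - 1)(y + 4) = 0 at y ∈ {-4, 0, 1}.
The Hessian is diagonal: diag(F_xx, F_yy). Second derivatives: F_xx(1)=2; F_yy(-4)=80, F_yy(0)=-16, F_yy(1)=20.
Saddle points occur where the two diagonal entries have opposite signs: (1, 0). Count: 1.

1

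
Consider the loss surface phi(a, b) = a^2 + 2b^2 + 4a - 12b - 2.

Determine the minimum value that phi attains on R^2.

phi(a,b) separates as P(a) + Q(b) − 2, so its minimum is min P + min Q − 2.
P'(a) = 2a + 4 vanishes at a ∈ {-2}; Q'(b) = 4b - 12 vanishes at b ∈ {3}.
Local minima of P (where P''>0): P(-2)=-4. Local minima of Q: Q(3)=-18.
So the global minimum of phi is P(-2) + Q(3) − 2 = -4 − 18 − 2 = -24, attained at (-2, 3).

-24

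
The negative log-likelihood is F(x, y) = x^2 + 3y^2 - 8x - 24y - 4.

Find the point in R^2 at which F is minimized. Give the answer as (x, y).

(4, 4)

F(x,y) separates as P(x) + Q(y) − 4, so its minimum is min P + min Q − 4.
P'(x) = 2x - 8 vanishes at x ∈ {4}; Q'(y) = 6y - 24 vanishes at y ∈ {4}.
Local minima of P (where P''>0): P(4)=-16. Local minima of Q: Q(4)=-48.
So the global minimum of F is P(4) + Q(4) − 4 = -16 − 48 − 4 = -68, attained at (4, 4).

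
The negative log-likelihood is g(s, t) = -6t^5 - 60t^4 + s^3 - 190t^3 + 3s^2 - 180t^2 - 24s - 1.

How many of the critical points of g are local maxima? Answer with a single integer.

g separates as a function of s plus a function of t, so ∇g=0 decouples.
∂g/∂s = 3(s - 2)(s + 4) = 0 at s ∈ {-4, 2}; ∂g/∂t = -30t(t + 1)(t + 3)(t + 4) = 0 at t ∈ {-4, -3, -1, 0}.
The Hessian is diagonal: diag(g_ss, g_tt). Second derivatives: g_ss(-4)=-18, g_ss(2)=18; g_tt(-4)=360, g_tt(-3)=-180, g_tt(-1)=180, g_tt(0)=-360.
Local maxima occur where both diagonal entries negative: (-4, -3), (-4, 0). Count: 2.

2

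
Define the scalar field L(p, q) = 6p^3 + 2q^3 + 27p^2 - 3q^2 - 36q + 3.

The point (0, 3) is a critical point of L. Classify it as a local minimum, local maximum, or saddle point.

local minimum

The mixed partial ∂²L/∂p∂q is 0, so the Hessian at any point is diag(L_pp, L_qq) = diag(18(2p + 3), 6(2q - 1)).
At (0, 3): H = diag(54, 30).
Both eigenvalues are positive, so H is positive definite: a local minimum.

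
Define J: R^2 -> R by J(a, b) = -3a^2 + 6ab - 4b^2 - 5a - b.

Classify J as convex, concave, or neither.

J is quadratic, so its Hessian is the constant matrix H = [[-6, 6], [6, -8]].
det(H) = 12, tr(H) = -14.
det(H) > 0 and tr(H) < 0, so H is negative definite everywhere: concave.

concave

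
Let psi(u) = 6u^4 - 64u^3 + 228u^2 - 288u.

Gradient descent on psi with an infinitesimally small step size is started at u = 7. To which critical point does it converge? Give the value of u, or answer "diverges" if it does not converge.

4

psi'(u) = 24(u - 4)(u - 3)(u - 1), so psi'(7) = 1728.
Gradient descent moves in the -psi' direction, i.e. u is decreasing.
The nearest critical point in that direction is u = 4, where psi'' = 72 > 0 (a local minimum). The iterate converges there.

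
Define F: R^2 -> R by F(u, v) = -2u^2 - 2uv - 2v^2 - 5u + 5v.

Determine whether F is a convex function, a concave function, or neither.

concave

F is quadratic, so its Hessian is the constant matrix H = [[-4, -2], [-2, -4]].
det(H) = 12, tr(H) = -8.
det(H) > 0 and tr(H) < 0, so H is negative definite everywhere: concave.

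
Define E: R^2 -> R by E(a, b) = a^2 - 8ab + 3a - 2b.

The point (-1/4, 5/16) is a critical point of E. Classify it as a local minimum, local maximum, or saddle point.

The Hessian of E is constant: H = [[2, -8], [-8, 0]].
det(H) = 2·0 − (-8)² = -64.
Since det(H) < 0, H is indefinite and the critical point is a saddle point.

saddle point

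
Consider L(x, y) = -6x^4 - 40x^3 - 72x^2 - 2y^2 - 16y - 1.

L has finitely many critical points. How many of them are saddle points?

1

L separates as a function of x plus a function of y, so ∇L=0 decouples.
∂L/∂x = -24x(x + 2)(x + 3) = 0 at x ∈ {-3, -2, 0}; ∂L/∂y = -4(y + 4) = 0 at y ∈ {-4}.
The Hessian is diagonal: diag(L_xx, L_yy). Second derivatives: L_xx(-3)=-72, L_xx(-2)=48, L_xx(0)=-144; L_yy(-4)=-4.
Saddle points occur where the two diagonal entries have opposite signs: (-2, -4). Count: 1.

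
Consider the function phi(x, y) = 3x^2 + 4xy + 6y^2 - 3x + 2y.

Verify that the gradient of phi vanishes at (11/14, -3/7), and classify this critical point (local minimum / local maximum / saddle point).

local minimum

∇phi = (6x + 4y - 3, 4x + 12y + 2); substituting (11/14, -3/7) gives ∇phi = (0, 0), so (11/14, -3/7) is indeed a critical point.
The Hessian of phi is constant: H = [[6, 4], [4, 12]].
det(H) = 6·12 − 4² = 56.
det(H) > 0 and tr(H) = 18 > 0, so H is positive definite and the point is a local minimum.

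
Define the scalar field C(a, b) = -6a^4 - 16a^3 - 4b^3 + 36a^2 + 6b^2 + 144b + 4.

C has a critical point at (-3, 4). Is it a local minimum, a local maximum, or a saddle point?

The mixed partial ∂²C/∂a∂b is 0, so the Hessian at any point is diag(C_aa, C_bb) = diag(24(-3a^2 - 4a + 3), 12(-2b + 1)).
At (-3, 4): H = diag(-288, -84).
Both eigenvalues are negative, so H is negative definite: a local maximum.

local maximum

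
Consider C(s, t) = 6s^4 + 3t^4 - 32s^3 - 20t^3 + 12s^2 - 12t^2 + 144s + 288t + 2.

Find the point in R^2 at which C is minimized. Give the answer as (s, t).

(-1, -2)

C(s,t) separates as P(s) + Q(t) + 2, so its minimum is min P + min Q + 2.
P'(s) = 24(s - 3)(s - 2)(s + 1) vanishes at s ∈ {-1, 2, 3}; Q'(t) = 12(t - 4)(t - 3)(t + 2) vanishes at t ∈ {-2, 3, 4}.
Local minima of P (where P''>0): P(-1)=-94, P(3)=162. Local minima of Q: Q(-2)=-416, Q(4)=448.
So the global minimum of C is P(-1) + Q(-2) + 2 = -94 − 416 + 2 = -508, attained at (-1, -2).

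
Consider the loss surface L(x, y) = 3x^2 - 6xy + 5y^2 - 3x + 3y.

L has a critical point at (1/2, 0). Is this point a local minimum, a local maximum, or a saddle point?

local minimum

The Hessian of L is constant: H = [[6, -6], [-6, 10]].
det(H) = 6·10 − (-6)² = 24.
det(H) > 0 and tr(H) = 16 > 0, so H is positive definite and the point is a local minimum.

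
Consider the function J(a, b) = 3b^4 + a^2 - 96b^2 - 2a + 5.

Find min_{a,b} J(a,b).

J(a,b) separates as P(a) + Q(b) + 5, so its minimum is min P + min Q + 5.
P'(a) = 2a - 2 vanishes at a ∈ {1}; Q'(b) = 12b(b - 4)(b + 4) vanishes at b ∈ {-4, 0, 4}.
Local minima of P (where P''>0): P(1)=-1. Local minima of Q: Q(-4)=-768, Q(4)=-768.
So the global minimum of J is P(1) + Q(-4) + 5 = -1 − 768 + 5 = -764, attained at (1, -4).

-764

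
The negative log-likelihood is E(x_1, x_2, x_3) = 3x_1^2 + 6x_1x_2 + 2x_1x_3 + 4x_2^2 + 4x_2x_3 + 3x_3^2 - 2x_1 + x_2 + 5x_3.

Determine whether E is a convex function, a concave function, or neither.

convex

E is quadratic, so its Hessian is the constant matrix H = [[6, 6, 2], [6, 8, 4], [2, 4, 6]].
Leading principal minors: 6, 12, 40.
All positive ⇒ H ≻ 0 ⇒ convex.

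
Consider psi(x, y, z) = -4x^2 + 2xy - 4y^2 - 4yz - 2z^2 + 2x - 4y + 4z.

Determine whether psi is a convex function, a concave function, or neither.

psi is quadratic, so its Hessian is the constant matrix H = [[-8, 2, 0], [2, -8, -4], [0, -4, -4]].
Leading principal minors: -8, 60, -112.
Signs alternate −, +, − ⇒ H ≺ 0 ⇒ concave.

concave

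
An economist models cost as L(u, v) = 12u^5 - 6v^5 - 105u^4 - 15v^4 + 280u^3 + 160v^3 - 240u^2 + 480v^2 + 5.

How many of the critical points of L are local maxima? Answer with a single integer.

L separates as a function of u plus a function of v, so ∇L=0 decouples.
∂L/∂u = 60u(u - 4)(u - 2)(u - 1) = 0 at u ∈ {0, 1, 2, 4}; ∂L/∂v = -30v(v - 4)(v + 2)(v + 4) = 0 at v ∈ {-4, -2, 0, 4}.
The Hessian is diagonal: diag(L_uu, L_vv). Second derivatives: L_uu(0)=-480, L_uu(1)=180, L_uu(2)=-240, L_uu(4)=1440; L_vv(-4)=1920, L_vv(-2)=-720, L_vv(0)=960, L_vv(4)=-5760.
Local maxima occur where both diagonal entries negative: (0, -2), (0, 4), (2, -2), (2, 4). Count: 4.

4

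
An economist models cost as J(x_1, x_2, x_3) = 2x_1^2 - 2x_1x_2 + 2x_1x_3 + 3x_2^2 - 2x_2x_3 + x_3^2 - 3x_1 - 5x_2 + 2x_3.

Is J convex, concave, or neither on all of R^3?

J is quadratic, so its Hessian is the constant matrix H = [[4, -2, 2], [-2, 6, -2], [2, -2, 2]].
Leading principal minors: 4, 20, 16.
All positive ⇒ H ≻ 0 ⇒ convex.

convex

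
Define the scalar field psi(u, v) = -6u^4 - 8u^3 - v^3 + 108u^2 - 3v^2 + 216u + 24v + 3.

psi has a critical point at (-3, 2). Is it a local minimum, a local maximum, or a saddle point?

The mixed partial ∂²psi/∂u∂v is 0, so the Hessian at any point is diag(psi_uu, psi_vv) = diag(24(-3u^2 - 2u + 9), -6(v + 1)).
At (-3, 2): H = diag(-288, -18).
Both eigenvalues are negative, so H is negative definite: a local maximum.

local maximum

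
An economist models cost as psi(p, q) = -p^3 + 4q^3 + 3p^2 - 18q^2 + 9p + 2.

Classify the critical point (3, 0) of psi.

local maximum

The mixed partial ∂²psi/∂p∂q is 0, so the Hessian at any point is diag(psi_pp, psi_qq) = diag(6(-p + 1), 12(2q - 3)).
At (3, 0): H = diag(-12, -36).
Both eigenvalues are negative, so H is negative definite: a local maximum.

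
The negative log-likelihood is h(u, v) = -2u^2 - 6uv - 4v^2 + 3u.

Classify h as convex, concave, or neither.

neither

h is quadratic, so its Hessian is the constant matrix H = [[-4, -6], [-6, -8]].
det(H) = -4, tr(H) = -12.
det(H) < 0, so H is indefinite: neither convex nor concave.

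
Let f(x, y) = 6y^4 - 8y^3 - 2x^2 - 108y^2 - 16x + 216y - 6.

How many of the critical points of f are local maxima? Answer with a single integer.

f separates as a function of x plus a function of y, so ∇f=0 decouples.
∂f/∂x = -4(x + 4) = 0 at x ∈ {-4}; ∂f/∂y = 24(y - 3)(y - 1)(y + 3) = 0 at y ∈ {-3, 1, 3}.
The Hessian is diagonal: diag(f_xx, f_yy). Second derivatives: f_xx(-4)=-4; f_yy(-3)=576, f_yy(1)=-192, f_yy(3)=288.
Local maxima occur where both diagonal entries negative: (-4, 1). Count: 1.

1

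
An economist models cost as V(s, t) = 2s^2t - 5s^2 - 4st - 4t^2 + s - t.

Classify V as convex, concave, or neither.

neither

The term 2s^2t is cubic, so the Hessian is not constant.
∂²V/∂s² = 4t - 10, which takes both signs as t varies (negative for sufficiently negative t). A diagonal entry of the Hessian changing sign means the Hessian is neither positive- nor negative-semidefinite on all of R^2.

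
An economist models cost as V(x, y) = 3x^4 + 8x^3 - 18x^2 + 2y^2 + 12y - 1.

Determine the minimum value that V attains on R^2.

V(x,y) separates as P(x) + Q(y) − 1, so its minimum is min P + min Q − 1.
P'(x) = 12x(x - 1)(x + 3) vanishes at x ∈ {-3, 0, 1}; Q'(y) = 4y + 12 vanishes at y ∈ {-3}.
Local minima of P (where P''>0): P(-3)=-135, P(1)=-7. Local minima of Q: Q(-3)=-18.
So the global minimum of V is P(-3) + Q(-3) − 1 = -135 − 18 − 1 = -154, attained at (-3, -3).

-154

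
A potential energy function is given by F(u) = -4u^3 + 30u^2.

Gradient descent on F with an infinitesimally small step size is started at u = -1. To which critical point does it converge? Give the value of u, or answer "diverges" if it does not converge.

0

F'(u) = -12u(u - 5), so F'(-1) = -72.
Gradient descent moves in the -F' direction, i.e. u is increasing.
The nearest critical point in that direction is u = 0, where F'' = 60 > 0 (a local minimum). The iterate converges there.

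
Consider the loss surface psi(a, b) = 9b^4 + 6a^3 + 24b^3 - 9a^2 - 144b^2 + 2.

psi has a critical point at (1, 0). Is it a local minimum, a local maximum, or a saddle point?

The mixed partial ∂²psi/∂a∂b is 0, so the Hessian at any point is diag(psi_aa, psi_bb) = diag(18(2a - 1), 36(3b^2 + 4b - 8)).
At (1, 0): H = diag(18, -288).
The eigenvalues have opposite signs, so H is indefinite: a saddle point.

saddle point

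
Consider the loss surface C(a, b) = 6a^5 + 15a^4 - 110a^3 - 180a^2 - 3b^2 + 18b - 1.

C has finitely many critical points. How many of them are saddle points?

C separates as a function of a plus a function of b, so ∇C=0 decouples.
∂C/∂a = 30a(a - 3)(a + 1)(a + 4) = 0 at a ∈ {-4, -1, 0, 3}; ∂C/∂b = -6(b - 3) = 0 at b ∈ {3}.
The Hessian is diagonal: diag(C_aa, C_bb). Second derivatives: C_aa(-4)=-2520, C_aa(-1)=360, C_aa(0)=-360, C_aa(3)=2520; C_bb(3)=-6.
Saddle points occur where the two diagonal entries have opposite signs: (-1, 3), (3, 3). Count: 2.

2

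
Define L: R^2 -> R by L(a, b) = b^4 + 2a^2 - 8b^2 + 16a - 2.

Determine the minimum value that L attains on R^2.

-50

L(a,b) separates as P(a) + Q(b) − 2, so its minimum is min P + min Q − 2.
P'(a) = 4a + 16 vanishes at a ∈ {-4}; Q'(b) = 4b(b - 2)(b + 2) vanishes at b ∈ {-2, 0, 2}.
Local minima of P (where P''>0): P(-4)=-32. Local minima of Q: Q(-2)=-16, Q(2)=-16.
So the global minimum of L is P(-4) + Q(-2) − 2 = -32 − 16 − 2 = -50, attained at (-4, -2).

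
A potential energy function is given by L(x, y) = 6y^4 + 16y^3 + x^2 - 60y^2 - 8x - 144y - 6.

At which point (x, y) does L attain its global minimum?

L(x,y) separates as P(x) + Q(y) − 6, so its minimum is min P + min Q − 6.
P'(x) = 2x - 8 vanishes at x ∈ {4}; Q'(y) = 24(y - 2)(y + 1)(y + 3) vanishes at y ∈ {-3, -1, 2}.
Local minima of P (where P''>0): P(4)=-16. Local minima of Q: Q(-3)=-54, Q(2)=-304.
So the global minimum of L is P(4) + Q(2) − 6 = -16 − 304 − 6 = -326, attained at (4, 2).

(4, 2)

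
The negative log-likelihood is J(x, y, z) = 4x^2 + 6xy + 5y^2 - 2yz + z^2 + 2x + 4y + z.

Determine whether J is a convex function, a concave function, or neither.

convex

J is quadratic, so its Hessian is the constant matrix H = [[8, 6, 0], [6, 10, -2], [0, -2, 2]].
Leading principal minors: 8, 44, 56.
All positive ⇒ H ≻ 0 ⇒ convex.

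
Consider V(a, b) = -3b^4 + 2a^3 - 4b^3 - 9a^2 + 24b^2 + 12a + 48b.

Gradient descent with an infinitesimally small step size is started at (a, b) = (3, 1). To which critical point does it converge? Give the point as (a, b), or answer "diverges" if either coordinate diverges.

V is separable, so gradient descent decouples: a follows -∂V/∂a, b follows -∂V/∂b.
∂V/∂a = 6(a - 2)(a - 1); at a=3 this is 12, so a decreases.
∂V/∂b = -12(b - 2)(b + 1)(b + 2); at b=1 this is 72, so b decreases.
a converges to its nearest critical value 2 (a local min of the a-part); b converges to -1. The iterate converges to (2, -1).

(2, -1)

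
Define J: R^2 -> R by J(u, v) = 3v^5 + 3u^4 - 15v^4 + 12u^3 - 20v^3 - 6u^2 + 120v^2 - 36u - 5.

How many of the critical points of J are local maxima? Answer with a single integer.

2

J separates as a function of u plus a function of v, so ∇J=0 decouples.
∂J/∂u = 12(u - 1)(u + 1)(u + 3) = 0 at u ∈ {-3, -1, 1}; ∂J/∂v = 15v(v - 4)(v - 2)(v + 2) = 0 at v ∈ {-2, 0, 2, 4}.
The Hessian is diagonal: diag(J_uu, J_vv). Second derivatives: J_uu(-3)=96, J_uu(-1)=-48, J_uu(1)=96; J_vv(-2)=-720, J_vv(0)=240, J_vv(2)=-240, J_vv(4)=720.
Local maxima occur where both diagonal entries negative: (-1, -2), (-1, 2). Count: 2.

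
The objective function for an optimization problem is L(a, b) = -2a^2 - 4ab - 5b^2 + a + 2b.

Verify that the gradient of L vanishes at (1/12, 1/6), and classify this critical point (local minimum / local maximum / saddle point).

∇L = (-4a - 4b + 1, -4a - 10b + 2); substituting (1/12, 1/6) gives ∇L = (0, 0), so (1/12, 1/6) is indeed a critical point.
The Hessian of L is constant: H = [[-4, -4], [-4, -10]].
det(H) = (-4)·(-10) − (-4)² = 24.
det(H) > 0 and tr(H) = -14 < 0, so H is negative definite and the point is a local maximum.

local maximum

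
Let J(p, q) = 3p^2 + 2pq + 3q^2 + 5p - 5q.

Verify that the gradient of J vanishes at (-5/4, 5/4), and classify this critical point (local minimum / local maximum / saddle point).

local minimum

∇J = (6p + 2q + 5, 2p + 6q - 5); substituting (-5/4, 5/4) gives ∇J = (0, 0), so (-5/4, 5/4) is indeed a critical point.
The Hessian of J is constant: H = [[6, 2], [2, 6]].
det(H) = 6·6 − 2² = 32.
det(H) > 0 and tr(H) = 12 > 0, so H is positive definite and the point is a local minimum.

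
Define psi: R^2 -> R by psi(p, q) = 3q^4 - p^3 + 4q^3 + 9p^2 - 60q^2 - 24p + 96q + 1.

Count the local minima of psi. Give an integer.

psi separates as a function of p plus a function of q, so ∇psi=0 decouples.
∂psi/∂p = -3(p - 4)(p - 2) = 0 at p ∈ {2, 4}; ∂psi/∂q = 12(q - 2)(q - 1)(q + 4) = 0 at q ∈ {-4, 1, 2}.
The Hessian is diagonal: diag(psi_pp, psi_qq). Second derivatives: psi_pp(2)=6, psi_pp(4)=-6; psi_qq(-4)=360, psi_qq(1)=-60, psi_qq(2)=72.
Local minima occur where both diagonal entries positive: (2, -4), (2, 2). Count: 2.

2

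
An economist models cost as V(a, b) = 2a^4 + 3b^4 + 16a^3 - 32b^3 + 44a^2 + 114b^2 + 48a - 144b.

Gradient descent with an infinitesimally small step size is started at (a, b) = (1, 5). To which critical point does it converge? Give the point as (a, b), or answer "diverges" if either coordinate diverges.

(-1, 4)

V is separable, so gradient descent decouples: a follows -∂V/∂a, b follows -∂V/∂b.
∂V/∂a = 8(a + 1)(a + 2)(a + 3); at a=1 this is 192, so a decreases.
∂V/∂b = 12(b - 4)(b - 3)(b - 1); at b=5 this is 96, so b decreases.
a converges to its nearest critical value -1 (a local min of the a-part); b converges to 4. The iterate converges to (-1, 4).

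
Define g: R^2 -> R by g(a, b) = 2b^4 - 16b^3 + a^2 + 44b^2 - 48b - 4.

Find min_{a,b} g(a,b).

-22

g(a,b) separates as P(a) + Q(b) − 4, so its minimum is min P + min Q − 4.
P'(a) = 2a vanishes at a ∈ {0}; Q'(b) = 8(b - 3)(b - 2)(b - 1) vanishes at b ∈ {1, 2, 3}.
Local minima of P (where P''>0): P(0)=0. Local minima of Q: Q(1)=-18, Q(3)=-18.
So the global minimum of g is P(0) + Q(1) − 4 = 0 − 18 − 4 = -22, attained at (0, 1).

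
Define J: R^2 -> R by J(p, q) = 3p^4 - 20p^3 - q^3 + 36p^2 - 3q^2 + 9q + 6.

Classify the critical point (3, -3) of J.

local minimum

The mixed partial ∂²J/∂p∂q is 0, so the Hessian at any point is diag(J_pp, J_qq) = diag(12(3p^2 - 10p + 6), -6(q + 1)).
At (3, -3): H = diag(36, 12).
Both eigenvalues are positive, so H is positive definite: a local minimum.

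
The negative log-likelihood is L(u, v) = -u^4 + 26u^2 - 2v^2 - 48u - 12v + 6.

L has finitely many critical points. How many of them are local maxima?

L separates as a function of u plus a function of v, so ∇L=0 decouples.
∂L/∂u = -4(u - 3)(u - 1)(u + 4) = 0 at u ∈ {-4, 1, 3}; ∂L/∂v = -4(v + 3) = 0 at v ∈ {-3}.
The Hessian is diagonal: diag(L_uu, L_vv). Second derivatives: L_uu(-4)=-140, L_uu(1)=40, L_uu(3)=-56; L_vv(-3)=-4.
Local maxima occur where both diagonal entries negative: (-4, -3), (3, -3). Count: 2.

2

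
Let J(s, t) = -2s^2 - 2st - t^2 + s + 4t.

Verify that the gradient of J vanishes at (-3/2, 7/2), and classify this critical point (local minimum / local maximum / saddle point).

∇J = (-4s - 2t + 1, -2s - 2t + 4); substituting (-3/2, 7/2) gives ∇J = (0, 0), so (-3/2, 7/2) is indeed a critical point.
The Hessian of J is constant: H = [[-4, -2], [-2, -2]].
det(H) = (-4)·(-2) − (-2)² = 4.
det(H) > 0 and tr(H) = -6 < 0, so H is negative definite and the point is a local maximum.

local maximum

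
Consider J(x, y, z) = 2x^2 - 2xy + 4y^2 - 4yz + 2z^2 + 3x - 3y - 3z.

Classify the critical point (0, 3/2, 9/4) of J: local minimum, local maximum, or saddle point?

local minimum

The Hessian is constant: H = [[4, -2, 0], [-2, 8, -4], [0, -4, 4]].
Leading principal minors: Δ₁ = 4, Δ₂ = 28, Δ₃ = 48.
All leading minors are positive, so H is positive definite: a local minimum.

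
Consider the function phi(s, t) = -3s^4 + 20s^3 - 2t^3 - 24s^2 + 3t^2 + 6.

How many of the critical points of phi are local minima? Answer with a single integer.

1

phi separates as a function of s plus a function of t, so ∇phi=0 decouples.
∂phi/∂s = -12s(s - 4)(s - 1) = 0 at s ∈ {0, 1, 4}; ∂phi/∂t = -6t(t - 1) = 0 at t ∈ {0, 1}.
The Hessian is diagonal: diag(phi_ss, phi_tt). Second derivatives: phi_ss(0)=-48, phi_ss(1)=36, phi_ss(4)=-144; phi_tt(0)=6, phi_tt(1)=-6.
Local minima occur where both diagonal entries positive: (1, 0). Count: 1.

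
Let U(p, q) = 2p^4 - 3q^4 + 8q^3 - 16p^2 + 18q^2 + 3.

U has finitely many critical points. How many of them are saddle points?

5

U separates as a function of p plus a function of q, so ∇U=0 decouples.
∂U/∂p = 8p(p - 2)(p + 2) = 0 at p ∈ {-2, 0, 2}; ∂U/∂q = -12q(q - 3)(q + 1) = 0 at q ∈ {-1, 0, 3}.
The Hessian is diagonal: diag(U_pp, U_qq). Second derivatives: U_pp(-2)=64, U_pp(0)=-32, U_pp(2)=64; U_qq(-1)=-48, U_qq(0)=36, U_qq(3)=-144.
Saddle points occur where the two diagonal entries have opposite signs: (-2, -1), (-2, 3), (0, 0), (2, -1), (2, 3). Count: 5.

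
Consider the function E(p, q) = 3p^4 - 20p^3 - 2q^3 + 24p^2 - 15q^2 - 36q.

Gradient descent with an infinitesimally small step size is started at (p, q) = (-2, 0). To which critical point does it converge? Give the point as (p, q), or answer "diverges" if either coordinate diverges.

E is separable, so gradient descent decouples: p follows -∂E/∂p, q follows -∂E/∂q.
∂E/∂p = 12p(p - 4)(p - 1); at p=-2 this is -432, so p increases.
∂E/∂q = -6(q + 2)(q + 3); at q=0 this is -36, so q increases.
The q-coordinate has no critical point in that direction and runs off to infinity.

diverges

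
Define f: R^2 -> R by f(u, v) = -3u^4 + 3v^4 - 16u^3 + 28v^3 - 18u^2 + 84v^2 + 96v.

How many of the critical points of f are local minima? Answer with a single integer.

f separates as a function of u plus a function of v, so ∇f=0 decouples.
∂f/∂u = -12u(u + 1)(u + 3) = 0 at u ∈ {-3, -1, 0}; ∂f/∂v = 12(v + 1)(v + 2)(v + 4) = 0 at v ∈ {-4, -2, -1}.
The Hessian is diagonal: diag(f_uu, f_vv). Second derivatives: f_uu(-3)=-72, f_uu(-1)=24, f_uu(0)=-36; f_vv(-4)=72, f_vv(-2)=-24, f_vv(-1)=36.
Local minima occur where both diagonal entries positive: (-1, -4), (-1, -1). Count: 2.

2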